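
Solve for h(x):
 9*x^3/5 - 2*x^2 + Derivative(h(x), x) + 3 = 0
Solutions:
 h(x) = C1 - 9*x^4/20 + 2*x^3/3 - 3*x


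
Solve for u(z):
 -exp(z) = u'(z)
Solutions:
 u(z) = C1 - exp(z)


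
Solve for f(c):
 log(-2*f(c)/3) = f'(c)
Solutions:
 -Integral(1/(log(-_y) - log(3) + log(2)), (_y, f(c))) = C1 - c


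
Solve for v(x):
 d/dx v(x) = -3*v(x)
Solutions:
 v(x) = C1*exp(-3*x)


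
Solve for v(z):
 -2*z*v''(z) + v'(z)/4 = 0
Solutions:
 v(z) = C1 + C2*z^(9/8)


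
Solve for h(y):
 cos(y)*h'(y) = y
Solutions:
 h(y) = C1 + Integral(y/cos(y), y)


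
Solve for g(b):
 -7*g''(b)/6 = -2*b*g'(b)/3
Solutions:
 g(b) = C1 + C2*erfi(sqrt(14)*b/7)


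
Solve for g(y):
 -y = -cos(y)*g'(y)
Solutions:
 g(y) = C1 + Integral(y/cos(y), y)


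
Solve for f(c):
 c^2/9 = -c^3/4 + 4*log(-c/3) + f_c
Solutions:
 f(c) = C1 + c^4/16 + c^3/27 - 4*c*log(-c) + 4*c*(1 + log(3))


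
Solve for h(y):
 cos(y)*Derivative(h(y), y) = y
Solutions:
 h(y) = C1 + Integral(y/cos(y), y)


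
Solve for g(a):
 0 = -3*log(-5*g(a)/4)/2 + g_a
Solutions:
 -2*Integral(1/(log(-_y) - 2*log(2) + log(5)), (_y, g(a)))/3 = C1 - a


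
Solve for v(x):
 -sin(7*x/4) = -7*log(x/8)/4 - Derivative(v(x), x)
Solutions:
 v(x) = C1 - 7*x*log(x)/4 + 7*x/4 + 21*x*log(2)/4 - 4*cos(7*x/4)/7


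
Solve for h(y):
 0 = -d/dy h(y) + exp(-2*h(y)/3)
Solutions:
 h(y) = 3*log(-sqrt(C1 + y)) - 3*log(3) + 3*log(6)/2
 h(y) = 3*log(C1 + y)/2 - 3*log(3) + 3*log(6)/2


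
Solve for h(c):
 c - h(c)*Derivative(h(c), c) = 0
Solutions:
 h(c) = -sqrt(C1 + c^2)
 h(c) = sqrt(C1 + c^2)


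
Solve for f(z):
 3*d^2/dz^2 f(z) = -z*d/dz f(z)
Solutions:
 f(z) = C1 + C2*erf(sqrt(6)*z/6)


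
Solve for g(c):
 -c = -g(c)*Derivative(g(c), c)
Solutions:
 g(c) = -sqrt(C1 + c^2)
 g(c) = sqrt(C1 + c^2)


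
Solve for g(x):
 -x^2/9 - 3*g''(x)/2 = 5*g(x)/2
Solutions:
 g(x) = C1*sin(sqrt(15)*x/3) + C2*cos(sqrt(15)*x/3) - 2*x^2/45 + 4/75


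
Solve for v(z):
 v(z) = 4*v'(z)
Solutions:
 v(z) = C1*exp(z/4)


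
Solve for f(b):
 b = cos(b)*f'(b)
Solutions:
 f(b) = C1 + Integral(b/cos(b), b)


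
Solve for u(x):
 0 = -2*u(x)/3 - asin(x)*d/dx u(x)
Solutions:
 u(x) = C1*exp(-2*Integral(1/asin(x), x)/3)


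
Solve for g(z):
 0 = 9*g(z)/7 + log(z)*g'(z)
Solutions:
 g(z) = C1*exp(-9*li(z)/7)


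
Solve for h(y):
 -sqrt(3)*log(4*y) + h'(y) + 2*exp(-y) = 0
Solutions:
 h(y) = C1 + sqrt(3)*y*log(y) + sqrt(3)*y*(-1 + 2*log(2)) + 2*exp(-y)


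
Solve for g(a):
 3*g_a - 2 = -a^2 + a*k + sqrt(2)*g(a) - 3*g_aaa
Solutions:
 g(a) = C1*exp(-2^(1/6)*3^(1/3)*a*(-2*3^(1/3)/(3 + sqrt(15))^(1/3) + 2^(2/3)*(3 + sqrt(15))^(1/3))/12)*sin(6^(1/6)*a*(6/(3 + sqrt(15))^(1/3) + 6^(2/3)*(3 + sqrt(15))^(1/3))/12) + C2*exp(-2^(1/6)*3^(1/3)*a*(-2*3^(1/3)/(3 + sqrt(15))^(1/3) + 2^(2/3)*(3 + sqrt(15))^(1/3))/12)*cos(6^(1/6)*a*(6/(3 + sqrt(15))^(1/3) + 6^(2/3)*(3 + sqrt(15))^(1/3))/12) + C3*exp(2^(1/6)*3^(1/3)*a*(-2*3^(1/3)/(3 + sqrt(15))^(1/3) + 2^(2/3)*(3 + sqrt(15))^(1/3))/6) + sqrt(2)*a^2/2 - sqrt(2)*a*k/2 + 3*a - 3*k/2 + 7*sqrt(2)/2


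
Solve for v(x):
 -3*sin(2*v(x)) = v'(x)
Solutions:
 v(x) = pi - acos((-C1 - exp(12*x))/(C1 - exp(12*x)))/2
 v(x) = acos((-C1 - exp(12*x))/(C1 - exp(12*x)))/2


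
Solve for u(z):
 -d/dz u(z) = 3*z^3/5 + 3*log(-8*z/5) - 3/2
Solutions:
 u(z) = C1 - 3*z^4/20 - 3*z*log(-z) + z*(-9*log(2) + 9/2 + 3*log(5))


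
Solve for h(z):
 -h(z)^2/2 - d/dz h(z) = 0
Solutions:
 h(z) = 2/(C1 + z)


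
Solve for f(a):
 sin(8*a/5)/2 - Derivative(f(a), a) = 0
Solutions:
 f(a) = C1 - 5*cos(8*a/5)/16


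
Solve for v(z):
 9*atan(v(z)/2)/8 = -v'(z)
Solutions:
 Integral(1/atan(_y/2), (_y, v(z))) = C1 - 9*z/8


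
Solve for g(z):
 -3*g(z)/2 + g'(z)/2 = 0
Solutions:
 g(z) = C1*exp(3*z)


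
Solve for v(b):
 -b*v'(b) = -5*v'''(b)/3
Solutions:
 v(b) = C1 + Integral(C2*airyai(3^(1/3)*5^(2/3)*b/5) + C3*airybi(3^(1/3)*5^(2/3)*b/5), b)


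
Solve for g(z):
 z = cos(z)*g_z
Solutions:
 g(z) = C1 + Integral(z/cos(z), z)


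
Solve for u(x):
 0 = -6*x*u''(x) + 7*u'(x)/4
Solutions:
 u(x) = C1 + C2*x^(31/24)


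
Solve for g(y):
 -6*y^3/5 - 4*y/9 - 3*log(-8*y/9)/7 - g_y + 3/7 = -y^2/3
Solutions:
 g(y) = C1 - 3*y^4/10 + y^3/9 - 2*y^2/9 - 3*y*log(-y)/7 + 3*y*(-3*log(2) + 2 + 2*log(3))/7


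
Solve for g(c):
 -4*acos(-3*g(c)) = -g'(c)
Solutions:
 Integral(1/acos(-3*_y), (_y, g(c))) = C1 + 4*c


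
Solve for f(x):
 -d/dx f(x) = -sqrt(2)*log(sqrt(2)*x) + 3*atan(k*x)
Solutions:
 f(x) = C1 + sqrt(2)*x*(log(x) - 1) + sqrt(2)*x*log(2)/2 - 3*Piecewise((x*atan(k*x) - log(k^2*x^2 + 1)/(2*k), Ne(k, 0)), (0, True))


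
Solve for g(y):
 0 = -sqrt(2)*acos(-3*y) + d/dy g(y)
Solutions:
 g(y) = C1 + sqrt(2)*(y*acos(-3*y) + sqrt(1 - 9*y^2)/3)


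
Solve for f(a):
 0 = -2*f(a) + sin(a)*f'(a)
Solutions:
 f(a) = C1*(cos(a) - 1)/(cos(a) + 1)


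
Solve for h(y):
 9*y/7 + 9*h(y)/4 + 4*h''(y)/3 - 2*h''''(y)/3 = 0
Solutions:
 h(y) = C1*exp(-y*sqrt(1 + sqrt(70)/4)) + C2*exp(y*sqrt(1 + sqrt(70)/4)) + C3*sin(y*sqrt(-1 + sqrt(70)/4)) + C4*cos(y*sqrt(-1 + sqrt(70)/4)) - 4*y/7


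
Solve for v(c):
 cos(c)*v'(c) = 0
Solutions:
 v(c) = C1


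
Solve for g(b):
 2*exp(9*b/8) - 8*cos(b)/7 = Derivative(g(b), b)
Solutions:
 g(b) = C1 + 16*exp(9*b/8)/9 - 8*sin(b)/7


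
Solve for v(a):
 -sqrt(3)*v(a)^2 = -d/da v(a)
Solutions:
 v(a) = -1/(C1 + sqrt(3)*a)


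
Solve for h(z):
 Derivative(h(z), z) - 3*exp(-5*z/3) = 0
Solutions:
 h(z) = C1 - 9*exp(-5*z/3)/5


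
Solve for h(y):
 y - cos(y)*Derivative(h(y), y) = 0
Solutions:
 h(y) = C1 + Integral(y/cos(y), y)


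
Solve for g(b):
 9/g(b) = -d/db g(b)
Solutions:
 g(b) = -sqrt(C1 - 18*b)
 g(b) = sqrt(C1 - 18*b)


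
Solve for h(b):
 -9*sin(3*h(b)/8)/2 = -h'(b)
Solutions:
 -9*b/2 + 4*log(cos(3*h(b)/8) - 1)/3 - 4*log(cos(3*h(b)/8) + 1)/3 = C1


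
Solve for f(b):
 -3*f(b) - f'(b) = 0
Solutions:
 f(b) = C1*exp(-3*b)


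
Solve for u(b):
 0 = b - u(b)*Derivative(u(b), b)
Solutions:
 u(b) = -sqrt(C1 + b^2)
 u(b) = sqrt(C1 + b^2)


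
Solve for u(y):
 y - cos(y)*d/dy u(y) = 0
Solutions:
 u(y) = C1 + Integral(y/cos(y), y)


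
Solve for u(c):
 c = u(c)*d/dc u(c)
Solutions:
 u(c) = -sqrt(C1 + c^2)
 u(c) = sqrt(C1 + c^2)


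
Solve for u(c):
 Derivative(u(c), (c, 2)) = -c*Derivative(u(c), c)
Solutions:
 u(c) = C1 + C2*erf(sqrt(2)*c/2)


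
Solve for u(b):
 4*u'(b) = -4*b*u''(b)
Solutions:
 u(b) = C1 + C2*log(b)


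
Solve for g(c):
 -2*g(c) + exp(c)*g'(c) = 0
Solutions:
 g(c) = C1*exp(-2*exp(-c))


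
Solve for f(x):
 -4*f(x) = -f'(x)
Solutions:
 f(x) = C1*exp(4*x)


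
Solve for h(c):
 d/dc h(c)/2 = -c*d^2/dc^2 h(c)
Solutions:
 h(c) = C1 + C2*sqrt(c)


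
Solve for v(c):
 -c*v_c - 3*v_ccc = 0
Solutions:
 v(c) = C1 + Integral(C2*airyai(-3^(2/3)*c/3) + C3*airybi(-3^(2/3)*c/3), c)


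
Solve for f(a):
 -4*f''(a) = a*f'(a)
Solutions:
 f(a) = C1 + C2*erf(sqrt(2)*a/4)


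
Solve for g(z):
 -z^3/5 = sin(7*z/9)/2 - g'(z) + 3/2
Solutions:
 g(z) = C1 + z^4/20 + 3*z/2 - 9*cos(7*z/9)/14


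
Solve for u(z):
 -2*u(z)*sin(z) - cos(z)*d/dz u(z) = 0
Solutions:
 u(z) = C1*cos(z)^2


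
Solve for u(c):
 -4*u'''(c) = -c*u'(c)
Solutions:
 u(c) = C1 + Integral(C2*airyai(2^(1/3)*c/2) + C3*airybi(2^(1/3)*c/2), c)


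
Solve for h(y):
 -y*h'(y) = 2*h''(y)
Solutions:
 h(y) = C1 + C2*erf(y/2)


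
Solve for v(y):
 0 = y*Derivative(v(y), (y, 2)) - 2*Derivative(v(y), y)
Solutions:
 v(y) = C1 + C2*y^3


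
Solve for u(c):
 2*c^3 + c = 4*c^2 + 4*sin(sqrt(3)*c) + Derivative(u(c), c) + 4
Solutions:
 u(c) = C1 + c^4/2 - 4*c^3/3 + c^2/2 - 4*c + 4*sqrt(3)*cos(sqrt(3)*c)/3


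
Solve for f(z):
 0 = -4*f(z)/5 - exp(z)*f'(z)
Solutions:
 f(z) = C1*exp(4*exp(-z)/5)


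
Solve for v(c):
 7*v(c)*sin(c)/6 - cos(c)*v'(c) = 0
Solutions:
 v(c) = C1/cos(c)^(7/6)


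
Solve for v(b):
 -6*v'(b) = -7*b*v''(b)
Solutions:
 v(b) = C1 + C2*b^(13/7)


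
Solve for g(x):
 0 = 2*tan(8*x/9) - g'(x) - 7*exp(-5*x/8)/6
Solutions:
 g(x) = C1 + 9*log(tan(8*x/9)^2 + 1)/8 + 28*exp(-5*x/8)/15


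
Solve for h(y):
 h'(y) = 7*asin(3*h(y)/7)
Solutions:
 Integral(1/asin(3*_y/7), (_y, h(y))) = C1 + 7*y


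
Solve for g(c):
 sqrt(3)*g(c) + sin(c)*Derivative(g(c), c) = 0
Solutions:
 g(c) = C1*(cos(c) + 1)^(sqrt(3)/2)/(cos(c) - 1)^(sqrt(3)/2)


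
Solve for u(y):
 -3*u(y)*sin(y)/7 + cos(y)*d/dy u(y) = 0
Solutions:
 u(y) = C1/cos(y)^(3/7)


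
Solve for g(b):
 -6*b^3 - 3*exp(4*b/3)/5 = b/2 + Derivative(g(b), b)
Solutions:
 g(b) = C1 - 3*b^4/2 - b^2/4 - 9*exp(4*b/3)/20


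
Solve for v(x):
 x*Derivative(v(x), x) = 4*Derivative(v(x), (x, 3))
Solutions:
 v(x) = C1 + Integral(C2*airyai(2^(1/3)*x/2) + C3*airybi(2^(1/3)*x/2), x)


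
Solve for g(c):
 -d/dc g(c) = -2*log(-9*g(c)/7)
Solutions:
 -Integral(1/(log(-_y) - log(7) + 2*log(3)), (_y, g(c)))/2 = C1 - c


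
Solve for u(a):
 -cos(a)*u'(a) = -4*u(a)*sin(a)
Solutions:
 u(a) = C1/cos(a)^4


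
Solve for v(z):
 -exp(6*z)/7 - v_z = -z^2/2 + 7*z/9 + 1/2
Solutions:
 v(z) = C1 + z^3/6 - 7*z^2/18 - z/2 - exp(6*z)/42


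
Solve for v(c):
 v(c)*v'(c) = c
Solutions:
 v(c) = -sqrt(C1 + c^2)
 v(c) = sqrt(C1 + c^2)


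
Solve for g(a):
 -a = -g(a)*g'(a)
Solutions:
 g(a) = -sqrt(C1 + a^2)
 g(a) = sqrt(C1 + a^2)


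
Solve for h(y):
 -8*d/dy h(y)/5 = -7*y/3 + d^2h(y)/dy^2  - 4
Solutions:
 h(y) = C1 + C2*exp(-8*y/5) + 35*y^2/48 + 305*y/192


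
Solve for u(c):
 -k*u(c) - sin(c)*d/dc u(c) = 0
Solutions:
 u(c) = C1*exp(k*(-log(cos(c) - 1) + log(cos(c) + 1))/2)


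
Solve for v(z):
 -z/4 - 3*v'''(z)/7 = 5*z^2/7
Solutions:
 v(z) = C1 + C2*z + C3*z^2 - z^5/36 - 7*z^4/288


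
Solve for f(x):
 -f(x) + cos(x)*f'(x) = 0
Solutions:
 f(x) = C1*sqrt(sin(x) + 1)/sqrt(sin(x) - 1)


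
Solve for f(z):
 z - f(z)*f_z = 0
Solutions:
 f(z) = -sqrt(C1 + z^2)
 f(z) = sqrt(C1 + z^2)


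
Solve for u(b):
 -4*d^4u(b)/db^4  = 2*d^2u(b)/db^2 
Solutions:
 u(b) = C1 + C2*b + C3*sin(sqrt(2)*b/2) + C4*cos(sqrt(2)*b/2)


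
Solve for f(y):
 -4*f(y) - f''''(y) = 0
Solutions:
 f(y) = (C1*sin(y) + C2*cos(y))*exp(-y) + (C3*sin(y) + C4*cos(y))*exp(y)


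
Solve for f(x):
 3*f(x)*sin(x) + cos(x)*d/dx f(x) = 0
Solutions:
 f(x) = C1*cos(x)^3


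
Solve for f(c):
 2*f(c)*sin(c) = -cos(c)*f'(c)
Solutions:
 f(c) = C1*cos(c)^2


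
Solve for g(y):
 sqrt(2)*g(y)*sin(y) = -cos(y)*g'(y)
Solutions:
 g(y) = C1*cos(y)^(sqrt(2))


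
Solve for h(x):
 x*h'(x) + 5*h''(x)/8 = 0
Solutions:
 h(x) = C1 + C2*erf(2*sqrt(5)*x/5)


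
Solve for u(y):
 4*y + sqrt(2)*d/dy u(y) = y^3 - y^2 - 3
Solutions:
 u(y) = C1 + sqrt(2)*y^4/8 - sqrt(2)*y^3/6 - sqrt(2)*y^2 - 3*sqrt(2)*y/2


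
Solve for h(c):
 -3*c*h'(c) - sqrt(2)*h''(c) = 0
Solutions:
 h(c) = C1 + C2*erf(2^(1/4)*sqrt(3)*c/2)


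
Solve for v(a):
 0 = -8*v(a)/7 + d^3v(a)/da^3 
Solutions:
 v(a) = C3*exp(2*7^(2/3)*a/7) + (C1*sin(sqrt(3)*7^(2/3)*a/7) + C2*cos(sqrt(3)*7^(2/3)*a/7))*exp(-7^(2/3)*a/7)


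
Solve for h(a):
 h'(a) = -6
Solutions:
 h(a) = C1 - 6*a


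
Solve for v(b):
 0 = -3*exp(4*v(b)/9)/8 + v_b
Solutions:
 v(b) = 9*log(-(-1/(C1 + 3*b))^(1/4)) + 9*log(2)/4 + 9*log(3)/2
 v(b) = 9*log(-1/(C1 + 3*b))/4 + 9*log(2)/4 + 9*log(3)/2
 v(b) = 9*log(-I*(-1/(C1 + 3*b))^(1/4)) + 9*log(2)/4 + 9*log(3)/2
 v(b) = 9*log(I*(-1/(C1 + 3*b))^(1/4)) + 9*log(2)/4 + 9*log(3)/2


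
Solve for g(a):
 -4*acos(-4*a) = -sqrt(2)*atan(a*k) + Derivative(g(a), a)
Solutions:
 g(a) = C1 - 4*a*acos(-4*a) - sqrt(1 - 16*a^2) + sqrt(2)*Piecewise((a*atan(a*k) - log(a^2*k^2 + 1)/(2*k), Ne(k, 0)), (0, True))


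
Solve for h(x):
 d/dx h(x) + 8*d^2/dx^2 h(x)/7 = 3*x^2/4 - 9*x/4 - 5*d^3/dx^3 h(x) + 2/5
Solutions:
 h(x) = C1 + x^3/4 - 111*x^2/56 - 1259*x/490 + (C2*sin(sqrt(229)*x/35) + C3*cos(sqrt(229)*x/35))*exp(-4*x/35)


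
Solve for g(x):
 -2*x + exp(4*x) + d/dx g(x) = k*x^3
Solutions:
 g(x) = C1 + k*x^4/4 + x^2 - exp(4*x)/4


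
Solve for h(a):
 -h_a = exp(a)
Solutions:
 h(a) = C1 - exp(a)


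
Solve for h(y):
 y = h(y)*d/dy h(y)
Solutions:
 h(y) = -sqrt(C1 + y^2)
 h(y) = sqrt(C1 + y^2)


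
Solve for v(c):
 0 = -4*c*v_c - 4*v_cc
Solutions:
 v(c) = C1 + C2*erf(sqrt(2)*c/2)


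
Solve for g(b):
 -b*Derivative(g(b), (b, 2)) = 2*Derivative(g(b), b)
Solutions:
 g(b) = C1 + C2/b


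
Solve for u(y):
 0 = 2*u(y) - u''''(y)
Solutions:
 u(y) = C1*exp(-2^(1/4)*y) + C2*exp(2^(1/4)*y) + C3*sin(2^(1/4)*y) + C4*cos(2^(1/4)*y)


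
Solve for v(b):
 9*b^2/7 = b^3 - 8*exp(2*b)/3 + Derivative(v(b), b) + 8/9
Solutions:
 v(b) = C1 - b^4/4 + 3*b^3/7 - 8*b/9 + 4*exp(2*b)/3


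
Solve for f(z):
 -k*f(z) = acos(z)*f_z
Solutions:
 f(z) = C1*exp(-k*Integral(1/acos(z), z))


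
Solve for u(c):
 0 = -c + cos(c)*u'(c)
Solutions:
 u(c) = C1 + Integral(c/cos(c), c)


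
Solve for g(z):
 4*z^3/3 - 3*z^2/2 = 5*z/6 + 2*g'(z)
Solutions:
 g(z) = C1 + z^4/6 - z^3/4 - 5*z^2/24


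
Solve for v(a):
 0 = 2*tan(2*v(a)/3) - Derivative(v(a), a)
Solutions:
 v(a) = -3*asin(C1*exp(4*a/3))/2 + 3*pi/2
 v(a) = 3*asin(C1*exp(4*a/3))/2


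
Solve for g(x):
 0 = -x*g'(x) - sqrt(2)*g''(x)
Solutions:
 g(x) = C1 + C2*erf(2^(1/4)*x/2)


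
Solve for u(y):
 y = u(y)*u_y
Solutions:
 u(y) = -sqrt(C1 + y^2)
 u(y) = sqrt(C1 + y^2)


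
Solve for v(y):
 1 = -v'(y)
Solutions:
 v(y) = C1 - y


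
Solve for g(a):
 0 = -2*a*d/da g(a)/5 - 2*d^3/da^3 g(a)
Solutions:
 g(a) = C1 + Integral(C2*airyai(-5^(2/3)*a/5) + C3*airybi(-5^(2/3)*a/5), a)


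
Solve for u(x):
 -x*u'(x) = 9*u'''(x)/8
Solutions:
 u(x) = C1 + Integral(C2*airyai(-2*3^(1/3)*x/3) + C3*airybi(-2*3^(1/3)*x/3), x)


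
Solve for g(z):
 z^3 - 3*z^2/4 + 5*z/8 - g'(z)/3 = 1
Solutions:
 g(z) = C1 + 3*z^4/4 - 3*z^3/4 + 15*z^2/16 - 3*z


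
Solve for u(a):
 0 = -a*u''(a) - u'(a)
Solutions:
 u(a) = C1 + C2*log(a)


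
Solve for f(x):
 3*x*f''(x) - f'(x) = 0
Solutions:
 f(x) = C1 + C2*x^(4/3)


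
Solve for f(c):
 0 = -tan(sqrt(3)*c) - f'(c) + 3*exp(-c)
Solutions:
 f(c) = C1 - sqrt(3)*log(tan(sqrt(3)*c)^2 + 1)/6 - 3*exp(-c)


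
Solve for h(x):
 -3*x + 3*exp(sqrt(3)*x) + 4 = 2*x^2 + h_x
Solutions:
 h(x) = C1 - 2*x^3/3 - 3*x^2/2 + 4*x + sqrt(3)*exp(sqrt(3)*x)


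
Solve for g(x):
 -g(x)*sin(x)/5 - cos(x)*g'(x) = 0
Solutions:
 g(x) = C1*cos(x)^(1/5)


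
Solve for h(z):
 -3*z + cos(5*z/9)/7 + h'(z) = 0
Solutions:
 h(z) = C1 + 3*z^2/2 - 9*sin(5*z/9)/35


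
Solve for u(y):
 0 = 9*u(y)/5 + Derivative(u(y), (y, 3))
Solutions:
 u(y) = C3*exp(-15^(2/3)*y/5) + (C1*sin(3*3^(1/6)*5^(2/3)*y/10) + C2*cos(3*3^(1/6)*5^(2/3)*y/10))*exp(15^(2/3)*y/10)


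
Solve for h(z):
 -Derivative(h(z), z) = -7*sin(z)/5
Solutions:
 h(z) = C1 - 7*cos(z)/5


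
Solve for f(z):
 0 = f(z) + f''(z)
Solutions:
 f(z) = C1*sin(z) + C2*cos(z)


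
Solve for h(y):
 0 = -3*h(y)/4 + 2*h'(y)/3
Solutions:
 h(y) = C1*exp(9*y/8)


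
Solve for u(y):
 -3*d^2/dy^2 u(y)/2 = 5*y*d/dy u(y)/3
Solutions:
 u(y) = C1 + C2*erf(sqrt(5)*y/3)


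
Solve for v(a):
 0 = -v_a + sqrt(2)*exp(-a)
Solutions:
 v(a) = C1 - sqrt(2)*exp(-a)


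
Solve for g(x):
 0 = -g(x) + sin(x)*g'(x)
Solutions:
 g(x) = C1*sqrt(cos(x) - 1)/sqrt(cos(x) + 1)


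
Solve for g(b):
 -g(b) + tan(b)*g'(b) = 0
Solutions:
 g(b) = C1*sin(b)


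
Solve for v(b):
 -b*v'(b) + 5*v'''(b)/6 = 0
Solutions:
 v(b) = C1 + Integral(C2*airyai(5^(2/3)*6^(1/3)*b/5) + C3*airybi(5^(2/3)*6^(1/3)*b/5), b)


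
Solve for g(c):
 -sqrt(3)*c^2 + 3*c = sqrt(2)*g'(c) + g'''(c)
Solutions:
 g(c) = C1 + C2*sin(2^(1/4)*c) + C3*cos(2^(1/4)*c) - sqrt(6)*c^3/6 + 3*sqrt(2)*c^2/4 + sqrt(3)*c


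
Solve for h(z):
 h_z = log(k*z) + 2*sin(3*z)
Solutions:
 h(z) = C1 + z*log(k*z) - z - 2*cos(3*z)/3


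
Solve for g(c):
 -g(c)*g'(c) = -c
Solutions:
 g(c) = -sqrt(C1 + c^2)
 g(c) = sqrt(C1 + c^2)


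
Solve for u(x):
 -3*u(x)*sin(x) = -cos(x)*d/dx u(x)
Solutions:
 u(x) = C1/cos(x)^3


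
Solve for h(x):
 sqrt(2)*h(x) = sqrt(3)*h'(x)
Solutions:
 h(x) = C1*exp(sqrt(6)*x/3)


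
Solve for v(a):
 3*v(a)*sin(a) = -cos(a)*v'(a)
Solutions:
 v(a) = C1*cos(a)^3


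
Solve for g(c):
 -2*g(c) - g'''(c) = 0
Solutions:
 g(c) = C3*exp(-2^(1/3)*c) + (C1*sin(2^(1/3)*sqrt(3)*c/2) + C2*cos(2^(1/3)*sqrt(3)*c/2))*exp(2^(1/3)*c/2)


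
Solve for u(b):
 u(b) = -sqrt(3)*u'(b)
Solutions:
 u(b) = C1*exp(-sqrt(3)*b/3)


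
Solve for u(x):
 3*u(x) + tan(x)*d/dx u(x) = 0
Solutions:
 u(x) = C1/sin(x)^3


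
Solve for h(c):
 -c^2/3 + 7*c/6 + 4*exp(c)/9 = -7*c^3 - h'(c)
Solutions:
 h(c) = C1 - 7*c^4/4 + c^3/9 - 7*c^2/12 - 4*exp(c)/9


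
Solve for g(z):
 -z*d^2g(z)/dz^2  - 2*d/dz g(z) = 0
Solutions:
 g(z) = C1 + C2/z


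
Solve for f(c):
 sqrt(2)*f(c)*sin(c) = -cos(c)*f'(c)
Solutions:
 f(c) = C1*cos(c)^(sqrt(2))


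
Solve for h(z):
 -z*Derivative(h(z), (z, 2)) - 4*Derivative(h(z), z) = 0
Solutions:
 h(z) = C1 + C2/z^3


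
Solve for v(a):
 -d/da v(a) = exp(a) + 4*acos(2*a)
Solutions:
 v(a) = C1 - 4*a*acos(2*a) + 2*sqrt(1 - 4*a^2) - exp(a)


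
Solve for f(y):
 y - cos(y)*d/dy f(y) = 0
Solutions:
 f(y) = C1 + Integral(y/cos(y), y)


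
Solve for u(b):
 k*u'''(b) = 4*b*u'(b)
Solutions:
 u(b) = C1 + Integral(C2*airyai(2^(2/3)*b*(1/k)^(1/3)) + C3*airybi(2^(2/3)*b*(1/k)^(1/3)), b)


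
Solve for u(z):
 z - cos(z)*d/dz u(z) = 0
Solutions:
 u(z) = C1 + Integral(z/cos(z), z)


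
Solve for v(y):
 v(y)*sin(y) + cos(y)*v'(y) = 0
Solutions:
 v(y) = C1*cos(y)


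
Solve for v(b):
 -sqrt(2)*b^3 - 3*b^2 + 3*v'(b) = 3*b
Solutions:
 v(b) = C1 + sqrt(2)*b^4/12 + b^3/3 + b^2/2


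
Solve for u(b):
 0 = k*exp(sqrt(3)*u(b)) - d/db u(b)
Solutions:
 u(b) = sqrt(3)*(2*log(-1/(C1 + b*k)) - log(3))/6


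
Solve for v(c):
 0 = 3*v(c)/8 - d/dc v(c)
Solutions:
 v(c) = C1*exp(3*c/8)


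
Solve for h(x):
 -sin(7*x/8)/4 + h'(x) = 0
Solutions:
 h(x) = C1 - 2*cos(7*x/8)/7


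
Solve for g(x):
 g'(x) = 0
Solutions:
 g(x) = C1


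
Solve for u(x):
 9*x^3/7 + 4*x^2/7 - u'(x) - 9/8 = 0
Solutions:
 u(x) = C1 + 9*x^4/28 + 4*x^3/21 - 9*x/8


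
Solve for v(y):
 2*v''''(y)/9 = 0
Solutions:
 v(y) = C1 + C2*y + C3*y^2 + C4*y^3


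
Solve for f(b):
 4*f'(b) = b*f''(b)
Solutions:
 f(b) = C1 + C2*b^5


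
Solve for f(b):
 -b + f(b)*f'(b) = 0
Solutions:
 f(b) = -sqrt(C1 + b^2)
 f(b) = sqrt(C1 + b^2)


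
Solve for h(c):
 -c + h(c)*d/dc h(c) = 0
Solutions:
 h(c) = -sqrt(C1 + c^2)
 h(c) = sqrt(C1 + c^2)


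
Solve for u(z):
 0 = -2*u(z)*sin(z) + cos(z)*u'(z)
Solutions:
 u(z) = C1/cos(z)^2


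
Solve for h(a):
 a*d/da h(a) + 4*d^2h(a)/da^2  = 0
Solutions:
 h(a) = C1 + C2*erf(sqrt(2)*a/4)


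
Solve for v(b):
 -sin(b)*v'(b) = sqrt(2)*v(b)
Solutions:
 v(b) = C1*(cos(b) + 1)^(sqrt(2)/2)/(cos(b) - 1)^(sqrt(2)/2)


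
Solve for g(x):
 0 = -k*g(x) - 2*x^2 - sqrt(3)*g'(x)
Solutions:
 g(x) = C1*exp(-sqrt(3)*k*x/3) - 2*x^2/k + 4*sqrt(3)*x/k^2 - 12/k^3


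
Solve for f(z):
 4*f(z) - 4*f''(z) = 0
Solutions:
 f(z) = C1*exp(-z) + C2*exp(z)


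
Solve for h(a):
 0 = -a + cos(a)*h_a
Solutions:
 h(a) = C1 + Integral(a/cos(a), a)


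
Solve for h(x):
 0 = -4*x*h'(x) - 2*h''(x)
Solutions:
 h(x) = C1 + C2*erf(x)


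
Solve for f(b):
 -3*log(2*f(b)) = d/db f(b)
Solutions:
 Integral(1/(log(_y) + log(2)), (_y, f(b)))/3 = C1 - b


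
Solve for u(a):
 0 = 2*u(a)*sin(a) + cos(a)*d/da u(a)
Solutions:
 u(a) = C1*cos(a)^2


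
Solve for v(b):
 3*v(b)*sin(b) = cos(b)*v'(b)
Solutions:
 v(b) = C1/cos(b)^3


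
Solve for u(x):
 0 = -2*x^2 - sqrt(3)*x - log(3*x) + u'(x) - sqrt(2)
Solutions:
 u(x) = C1 + 2*x^3/3 + sqrt(3)*x^2/2 + x*log(x) - x + x*log(3) + sqrt(2)*x


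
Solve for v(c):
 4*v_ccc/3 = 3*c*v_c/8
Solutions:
 v(c) = C1 + Integral(C2*airyai(2^(1/3)*3^(2/3)*c/4) + C3*airybi(2^(1/3)*3^(2/3)*c/4), c)


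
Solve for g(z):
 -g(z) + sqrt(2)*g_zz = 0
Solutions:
 g(z) = C1*exp(-2^(3/4)*z/2) + C2*exp(2^(3/4)*z/2)


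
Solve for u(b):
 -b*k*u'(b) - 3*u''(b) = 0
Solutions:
 u(b) = Piecewise((-sqrt(6)*sqrt(pi)*C1*erf(sqrt(6)*b*sqrt(k)/6)/(2*sqrt(k)) - C2, (k > 0) | (k < 0)), (-C1*b - C2, True))


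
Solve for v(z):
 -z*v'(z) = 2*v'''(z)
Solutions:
 v(z) = C1 + Integral(C2*airyai(-2^(2/3)*z/2) + C3*airybi(-2^(2/3)*z/2), z)


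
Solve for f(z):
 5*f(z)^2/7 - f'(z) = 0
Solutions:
 f(z) = -7/(C1 + 5*z)


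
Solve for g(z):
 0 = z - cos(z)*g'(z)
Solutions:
 g(z) = C1 + Integral(z/cos(z), z)


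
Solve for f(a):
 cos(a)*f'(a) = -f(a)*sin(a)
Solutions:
 f(a) = C1*cos(a)


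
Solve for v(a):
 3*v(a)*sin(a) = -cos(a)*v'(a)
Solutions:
 v(a) = C1*cos(a)^3


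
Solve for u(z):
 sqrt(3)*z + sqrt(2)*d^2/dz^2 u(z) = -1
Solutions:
 u(z) = C1 + C2*z - sqrt(6)*z^3/12 - sqrt(2)*z^2/4


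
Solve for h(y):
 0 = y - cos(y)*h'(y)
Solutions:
 h(y) = C1 + Integral(y/cos(y), y)


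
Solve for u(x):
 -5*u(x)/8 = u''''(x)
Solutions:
 u(x) = (C1*sin(2^(3/4)*5^(1/4)*x/4) + C2*cos(2^(3/4)*5^(1/4)*x/4))*exp(-2^(3/4)*5^(1/4)*x/4) + (C3*sin(2^(3/4)*5^(1/4)*x/4) + C4*cos(2^(3/4)*5^(1/4)*x/4))*exp(2^(3/4)*5^(1/4)*x/4)


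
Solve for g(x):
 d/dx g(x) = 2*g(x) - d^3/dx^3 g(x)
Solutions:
 g(x) = C3*exp(x) + (C1*sin(sqrt(7)*x/2) + C2*cos(sqrt(7)*x/2))*exp(-x/2)


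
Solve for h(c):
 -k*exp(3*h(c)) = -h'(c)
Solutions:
 h(c) = log(-1/(C1 + 3*c*k))/3
 h(c) = log((-1/(C1 + c*k))^(1/3)*(-3^(2/3) - 3*3^(1/6)*I)/6)
 h(c) = log((-1/(C1 + c*k))^(1/3)*(-3^(2/3) + 3*3^(1/6)*I)/6)


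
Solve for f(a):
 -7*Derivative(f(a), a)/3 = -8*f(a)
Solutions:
 f(a) = C1*exp(24*a/7)


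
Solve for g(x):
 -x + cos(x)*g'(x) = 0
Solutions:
 g(x) = C1 + Integral(x/cos(x), x)


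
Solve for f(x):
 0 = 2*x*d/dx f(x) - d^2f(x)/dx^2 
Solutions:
 f(x) = C1 + C2*erfi(x)


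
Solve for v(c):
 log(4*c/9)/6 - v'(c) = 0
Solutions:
 v(c) = C1 + c*log(c)/6 - c*log(3)/3 - c/6 + c*log(2)/3


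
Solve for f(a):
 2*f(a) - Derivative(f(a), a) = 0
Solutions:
 f(a) = C1*exp(2*a)


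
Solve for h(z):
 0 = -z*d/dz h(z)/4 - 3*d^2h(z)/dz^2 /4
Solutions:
 h(z) = C1 + C2*erf(sqrt(6)*z/6)


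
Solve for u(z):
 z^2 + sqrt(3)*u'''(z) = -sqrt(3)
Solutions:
 u(z) = C1 + C2*z + C3*z^2 - sqrt(3)*z^5/180 - z^3/6


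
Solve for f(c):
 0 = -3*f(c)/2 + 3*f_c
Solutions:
 f(c) = C1*exp(c/2)


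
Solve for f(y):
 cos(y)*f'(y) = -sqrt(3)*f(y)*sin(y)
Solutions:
 f(y) = C1*cos(y)^(sqrt(3))


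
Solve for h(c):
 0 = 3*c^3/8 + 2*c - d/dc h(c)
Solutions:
 h(c) = C1 + 3*c^4/32 + c^2


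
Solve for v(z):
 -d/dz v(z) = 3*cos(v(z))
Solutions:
 v(z) = pi - asin((C1 + exp(6*z))/(C1 - exp(6*z)))
 v(z) = asin((C1 + exp(6*z))/(C1 - exp(6*z)))


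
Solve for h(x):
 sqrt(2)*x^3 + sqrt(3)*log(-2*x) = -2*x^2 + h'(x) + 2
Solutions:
 h(x) = C1 + sqrt(2)*x^4/4 + 2*x^3/3 + sqrt(3)*x*log(-x) + x*(-2 - sqrt(3) + sqrt(3)*log(2))


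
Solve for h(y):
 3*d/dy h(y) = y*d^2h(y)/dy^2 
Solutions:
 h(y) = C1 + C2*y^4


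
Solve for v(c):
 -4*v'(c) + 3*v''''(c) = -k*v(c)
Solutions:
 v(c) = C1*exp(c*Piecewise((-sqrt(6)*sqrt(-(-6)^(1/3))/6 - sqrt(-4*sqrt(6)/(3*sqrt(-(-6)^(1/3))) + 2*(-6)^(1/3)/3)/2, Eq(k, 0)), (-sqrt(2*k/(9*(sqrt(1/81 - k^3/729) + 1/9)^(1/3)) + 2*(sqrt(1/81 - k^3/729) + 1/9)^(1/3))/2 - sqrt(-2*k/(9*(sqrt(1/81 - k^3/729) + 1/9)^(1/3)) - 2*(sqrt(1/81 - k^3/729) + 1/9)^(1/3) - 8/(3*sqrt(2*k/(9*(sqrt(1/81 - k^3/729) + 1/9)^(1/3)) + 2*(sqrt(1/81 - k^3/729) + 1/9)^(1/3))))/2, True))) + C2*exp(c*Piecewise((sqrt(6)*sqrt(-(-6)^(1/3))/6 + sqrt(2*(-6)^(1/3)/3 + 4*sqrt(6)/(3*sqrt(-(-6)^(1/3))))/2, Eq(k, 0)), (sqrt(2*k/(9*(sqrt(1/81 - k^3/729) + 1/9)^(1/3)) + 2*(sqrt(1/81 - k^3/729) + 1/9)^(1/3))/2 + sqrt(-2*k/(9*(sqrt(1/81 - k^3/729) + 1/9)^(1/3)) - 2*(sqrt(1/81 - k^3/729) + 1/9)^(1/3) + 8/(3*sqrt(2*k/(9*(sqrt(1/81 - k^3/729) + 1/9)^(1/3)) + 2*(sqrt(1/81 - k^3/729) + 1/9)^(1/3))))/2, True))) + C3*exp(c*Piecewise((-sqrt(2*(-6)^(1/3)/3 + 4*sqrt(6)/(3*sqrt(-(-6)^(1/3))))/2 + sqrt(6)*sqrt(-(-6)^(1/3))/6, Eq(k, 0)), (sqrt(2*k/(9*(sqrt(1/81 - k^3/729) + 1/9)^(1/3)) + 2*(sqrt(1/81 - k^3/729) + 1/9)^(1/3))/2 - sqrt(-2*k/(9*(sqrt(1/81 - k^3/729) + 1/9)^(1/3)) - 2*(sqrt(1/81 - k^3/729) + 1/9)^(1/3) + 8/(3*sqrt(2*k/(9*(sqrt(1/81 - k^3/729) + 1/9)^(1/3)) + 2*(sqrt(1/81 - k^3/729) + 1/9)^(1/3))))/2, True))) + C4*exp(c*Piecewise((sqrt(-4*sqrt(6)/(3*sqrt(-(-6)^(1/3))) + 2*(-6)^(1/3)/3)/2 - sqrt(6)*sqrt(-(-6)^(1/3))/6, Eq(k, 0)), (-sqrt(2*k/(9*(sqrt(1/81 - k^3/729) + 1/9)^(1/3)) + 2*(sqrt(1/81 - k^3/729) + 1/9)^(1/3))/2 + sqrt(-2*k/(9*(sqrt(1/81 - k^3/729) + 1/9)^(1/3)) - 2*(sqrt(1/81 - k^3/729) + 1/9)^(1/3) - 8/(3*sqrt(2*k/(9*(sqrt(1/81 - k^3/729) + 1/9)^(1/3)) + 2*(sqrt(1/81 - k^3/729) + 1/9)^(1/3))))/2, True)))


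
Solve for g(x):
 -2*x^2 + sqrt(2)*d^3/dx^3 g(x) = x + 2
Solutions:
 g(x) = C1 + C2*x + C3*x^2 + sqrt(2)*x^5/60 + sqrt(2)*x^4/48 + sqrt(2)*x^3/6


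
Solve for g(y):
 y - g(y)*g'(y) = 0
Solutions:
 g(y) = -sqrt(C1 + y^2)
 g(y) = sqrt(C1 + y^2)


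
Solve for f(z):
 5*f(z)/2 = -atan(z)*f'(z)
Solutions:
 f(z) = C1*exp(-5*Integral(1/atan(z), z)/2)


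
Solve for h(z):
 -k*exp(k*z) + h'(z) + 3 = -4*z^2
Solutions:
 h(z) = C1 - 4*z^3/3 - 3*z + exp(k*z)


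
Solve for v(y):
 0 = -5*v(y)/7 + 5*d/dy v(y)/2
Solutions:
 v(y) = C1*exp(2*y/7)


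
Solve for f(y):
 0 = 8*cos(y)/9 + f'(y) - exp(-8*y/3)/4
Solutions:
 f(y) = C1 - 8*sin(y)/9 - 3*exp(-8*y/3)/32


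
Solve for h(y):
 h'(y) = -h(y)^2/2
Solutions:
 h(y) = 2/(C1 + y)


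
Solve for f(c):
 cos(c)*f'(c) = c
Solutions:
 f(c) = C1 + Integral(c/cos(c), c)


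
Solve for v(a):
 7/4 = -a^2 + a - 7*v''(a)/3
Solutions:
 v(a) = C1 + C2*a - a^4/28 + a^3/14 - 3*a^2/8


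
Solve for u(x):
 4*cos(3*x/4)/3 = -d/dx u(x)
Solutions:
 u(x) = C1 - 16*sin(3*x/4)/9


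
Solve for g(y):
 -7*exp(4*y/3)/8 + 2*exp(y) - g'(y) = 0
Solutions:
 g(y) = C1 - 21*exp(4*y/3)/32 + 2*exp(y)


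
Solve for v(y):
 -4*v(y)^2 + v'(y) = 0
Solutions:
 v(y) = -1/(C1 + 4*y)


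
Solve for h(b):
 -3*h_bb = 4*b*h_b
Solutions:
 h(b) = C1 + C2*erf(sqrt(6)*b/3)


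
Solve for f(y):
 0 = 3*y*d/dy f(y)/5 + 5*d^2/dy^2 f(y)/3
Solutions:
 f(y) = C1 + C2*erf(3*sqrt(2)*y/10)


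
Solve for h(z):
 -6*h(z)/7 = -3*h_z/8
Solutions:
 h(z) = C1*exp(16*z/7)


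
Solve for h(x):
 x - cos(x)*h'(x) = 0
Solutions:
 h(x) = C1 + Integral(x/cos(x), x)


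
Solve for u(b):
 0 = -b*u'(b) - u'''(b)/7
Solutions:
 u(b) = C1 + Integral(C2*airyai(-7^(1/3)*b) + C3*airybi(-7^(1/3)*b), b)


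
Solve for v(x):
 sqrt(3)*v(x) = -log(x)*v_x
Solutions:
 v(x) = C1*exp(-sqrt(3)*li(x))


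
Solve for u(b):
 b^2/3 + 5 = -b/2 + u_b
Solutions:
 u(b) = C1 + b^3/9 + b^2/4 + 5*b


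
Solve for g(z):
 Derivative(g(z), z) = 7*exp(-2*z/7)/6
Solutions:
 g(z) = C1 - 49*exp(-2*z/7)/12


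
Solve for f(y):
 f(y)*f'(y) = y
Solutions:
 f(y) = -sqrt(C1 + y^2)
 f(y) = sqrt(C1 + y^2)


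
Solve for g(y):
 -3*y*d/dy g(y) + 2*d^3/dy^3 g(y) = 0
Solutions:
 g(y) = C1 + Integral(C2*airyai(2^(2/3)*3^(1/3)*y/2) + C3*airybi(2^(2/3)*3^(1/3)*y/2), y)


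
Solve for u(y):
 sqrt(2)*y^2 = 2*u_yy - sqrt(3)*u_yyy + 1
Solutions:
 u(y) = C1 + C2*y + C3*exp(2*sqrt(3)*y/3) + sqrt(2)*y^4/24 + sqrt(6)*y^3/12 + y^2*(-2 + 3*sqrt(2))/8


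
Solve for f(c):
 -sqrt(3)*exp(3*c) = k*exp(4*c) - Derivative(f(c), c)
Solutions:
 f(c) = C1 + k*exp(4*c)/4 + sqrt(3)*exp(3*c)/3


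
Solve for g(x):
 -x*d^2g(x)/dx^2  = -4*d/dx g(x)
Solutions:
 g(x) = C1 + C2*x^5


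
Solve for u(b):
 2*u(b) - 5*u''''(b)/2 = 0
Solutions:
 u(b) = C1*exp(-sqrt(2)*5^(3/4)*b/5) + C2*exp(sqrt(2)*5^(3/4)*b/5) + C3*sin(sqrt(2)*5^(3/4)*b/5) + C4*cos(sqrt(2)*5^(3/4)*b/5)


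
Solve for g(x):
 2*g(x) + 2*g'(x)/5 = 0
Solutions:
 g(x) = C1*exp(-5*x)


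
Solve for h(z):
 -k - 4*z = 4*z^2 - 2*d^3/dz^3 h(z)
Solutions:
 h(z) = C1 + C2*z + C3*z^2 + k*z^3/12 + z^5/30 + z^4/12


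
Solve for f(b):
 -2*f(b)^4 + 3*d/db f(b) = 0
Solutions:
 f(b) = (-1/(C1 + 2*b))^(1/3)
 f(b) = (-1/(C1 + 2*b))^(1/3)*(-1 - sqrt(3)*I)/2
 f(b) = (-1/(C1 + 2*b))^(1/3)*(-1 + sqrt(3)*I)/2


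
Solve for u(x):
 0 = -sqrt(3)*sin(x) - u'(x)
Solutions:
 u(x) = C1 + sqrt(3)*cos(x)


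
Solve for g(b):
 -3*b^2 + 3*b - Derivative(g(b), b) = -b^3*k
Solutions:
 g(b) = C1 + b^4*k/4 - b^3 + 3*b^2/2


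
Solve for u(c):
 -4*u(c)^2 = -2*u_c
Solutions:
 u(c) = -1/(C1 + 2*c)


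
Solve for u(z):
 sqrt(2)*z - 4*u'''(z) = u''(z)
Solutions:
 u(z) = C1 + C2*z + C3*exp(-z/4) + sqrt(2)*z^3/6 - 2*sqrt(2)*z^2


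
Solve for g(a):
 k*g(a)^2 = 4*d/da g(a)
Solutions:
 g(a) = -4/(C1 + a*k)


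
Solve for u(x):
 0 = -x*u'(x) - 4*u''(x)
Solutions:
 u(x) = C1 + C2*erf(sqrt(2)*x/4)


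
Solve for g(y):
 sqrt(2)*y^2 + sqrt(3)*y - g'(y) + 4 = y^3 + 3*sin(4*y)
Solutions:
 g(y) = C1 - y^4/4 + sqrt(2)*y^3/3 + sqrt(3)*y^2/2 + 4*y + 3*cos(4*y)/4


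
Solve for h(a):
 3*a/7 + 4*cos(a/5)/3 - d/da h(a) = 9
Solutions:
 h(a) = C1 + 3*a^2/14 - 9*a + 20*sin(a/5)/3


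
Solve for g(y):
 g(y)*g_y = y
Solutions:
 g(y) = -sqrt(C1 + y^2)
 g(y) = sqrt(C1 + y^2)


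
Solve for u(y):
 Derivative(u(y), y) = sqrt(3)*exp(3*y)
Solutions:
 u(y) = C1 + sqrt(3)*exp(3*y)/3


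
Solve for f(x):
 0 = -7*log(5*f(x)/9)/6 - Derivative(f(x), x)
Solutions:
 -6*Integral(1/(-log(_y) - log(5) + 2*log(3)), (_y, f(x)))/7 = C1 - x


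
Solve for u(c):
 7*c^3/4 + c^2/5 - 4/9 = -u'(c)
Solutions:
 u(c) = C1 - 7*c^4/16 - c^3/15 + 4*c/9


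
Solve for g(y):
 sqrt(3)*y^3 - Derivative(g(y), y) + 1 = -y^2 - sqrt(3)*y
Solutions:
 g(y) = C1 + sqrt(3)*y^4/4 + y^3/3 + sqrt(3)*y^2/2 + y


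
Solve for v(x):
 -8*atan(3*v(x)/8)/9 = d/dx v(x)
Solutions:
 Integral(1/atan(3*_y/8), (_y, v(x))) = C1 - 8*x/9


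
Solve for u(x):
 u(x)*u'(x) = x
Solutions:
 u(x) = -sqrt(C1 + x^2)
 u(x) = sqrt(C1 + x^2)


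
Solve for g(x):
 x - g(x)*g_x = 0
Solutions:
 g(x) = -sqrt(C1 + x^2)
 g(x) = sqrt(C1 + x^2)


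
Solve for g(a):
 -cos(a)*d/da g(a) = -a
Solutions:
 g(a) = C1 + Integral(a/cos(a), a)


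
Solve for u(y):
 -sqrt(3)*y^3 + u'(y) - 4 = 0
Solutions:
 u(y) = C1 + sqrt(3)*y^4/4 + 4*y


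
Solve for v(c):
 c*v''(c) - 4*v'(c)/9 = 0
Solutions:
 v(c) = C1 + C2*c^(13/9)


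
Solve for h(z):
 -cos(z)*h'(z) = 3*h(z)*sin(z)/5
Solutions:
 h(z) = C1*cos(z)^(3/5)


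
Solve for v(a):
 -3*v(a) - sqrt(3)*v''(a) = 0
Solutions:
 v(a) = C1*sin(3^(1/4)*a) + C2*cos(3^(1/4)*a)


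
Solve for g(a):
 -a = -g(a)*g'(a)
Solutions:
 g(a) = -sqrt(C1 + a^2)
 g(a) = sqrt(C1 + a^2)


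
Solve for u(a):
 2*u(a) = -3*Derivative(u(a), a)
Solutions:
 u(a) = C1*exp(-2*a/3)


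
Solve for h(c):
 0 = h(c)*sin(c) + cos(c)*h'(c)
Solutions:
 h(c) = C1*cos(c)


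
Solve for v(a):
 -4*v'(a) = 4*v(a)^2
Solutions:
 v(a) = 1/(C1 + a)


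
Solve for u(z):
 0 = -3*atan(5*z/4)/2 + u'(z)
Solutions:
 u(z) = C1 + 3*z*atan(5*z/4)/2 - 3*log(25*z^2 + 16)/5


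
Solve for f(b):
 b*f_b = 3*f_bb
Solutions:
 f(b) = C1 + C2*erfi(sqrt(6)*b/6)


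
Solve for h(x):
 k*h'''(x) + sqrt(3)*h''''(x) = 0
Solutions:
 h(x) = C1 + C2*x + C3*x^2 + C4*exp(-sqrt(3)*k*x/3)


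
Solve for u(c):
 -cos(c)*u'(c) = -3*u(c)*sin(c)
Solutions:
 u(c) = C1/cos(c)^3


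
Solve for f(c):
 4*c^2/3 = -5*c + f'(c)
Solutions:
 f(c) = C1 + 4*c^3/9 + 5*c^2/2


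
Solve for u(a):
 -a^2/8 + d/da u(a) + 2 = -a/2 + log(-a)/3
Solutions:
 u(a) = C1 + a^3/24 - a^2/4 + a*log(-a)/3 - 7*a/3


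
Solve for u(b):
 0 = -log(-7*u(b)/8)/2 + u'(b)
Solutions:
 -2*Integral(1/(log(-_y) - 3*log(2) + log(7)), (_y, u(b))) = C1 - b


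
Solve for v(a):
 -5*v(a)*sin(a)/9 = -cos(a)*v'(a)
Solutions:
 v(a) = C1/cos(a)^(5/9)


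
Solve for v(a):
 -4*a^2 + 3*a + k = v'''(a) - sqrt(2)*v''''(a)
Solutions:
 v(a) = C1 + C2*a + C3*a^2 + C4*exp(sqrt(2)*a/2) - a^5/15 + a^4*(3 - 8*sqrt(2))/24 + a^3*(k - 16 + 3*sqrt(2))/6


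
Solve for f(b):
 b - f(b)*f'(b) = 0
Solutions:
 f(b) = -sqrt(C1 + b^2)
 f(b) = sqrt(C1 + b^2)


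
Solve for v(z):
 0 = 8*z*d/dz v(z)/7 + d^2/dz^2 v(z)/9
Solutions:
 v(z) = C1 + C2*erf(6*sqrt(7)*z/7)


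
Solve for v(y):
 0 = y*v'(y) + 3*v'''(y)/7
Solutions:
 v(y) = C1 + Integral(C2*airyai(-3^(2/3)*7^(1/3)*y/3) + C3*airybi(-3^(2/3)*7^(1/3)*y/3), y)


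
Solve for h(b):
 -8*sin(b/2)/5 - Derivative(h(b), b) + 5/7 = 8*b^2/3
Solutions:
 h(b) = C1 - 8*b^3/9 + 5*b/7 + 16*cos(b/2)/5


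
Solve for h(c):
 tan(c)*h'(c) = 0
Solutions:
 h(c) = C1


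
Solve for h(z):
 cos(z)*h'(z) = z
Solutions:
 h(z) = C1 + Integral(z/cos(z), z)


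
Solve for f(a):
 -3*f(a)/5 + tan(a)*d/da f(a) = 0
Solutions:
 f(a) = C1*sin(a)^(3/5)


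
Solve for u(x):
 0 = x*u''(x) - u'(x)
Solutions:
 u(x) = C1 + C2*x^2


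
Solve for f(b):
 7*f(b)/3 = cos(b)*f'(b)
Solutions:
 f(b) = C1*(sin(b) + 1)^(7/6)/(sin(b) - 1)^(7/6)


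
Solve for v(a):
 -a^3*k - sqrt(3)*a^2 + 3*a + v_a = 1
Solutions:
 v(a) = C1 + a^4*k/4 + sqrt(3)*a^3/3 - 3*a^2/2 + a


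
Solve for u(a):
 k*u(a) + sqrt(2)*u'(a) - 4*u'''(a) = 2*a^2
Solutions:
 u(a) = C1*exp(a*(3^(1/3)*(-9*k + sqrt(3)*sqrt(27*k^2 - 2*sqrt(2)))^(1/3)/12 - 3^(5/6)*I*(-9*k + sqrt(3)*sqrt(27*k^2 - 2*sqrt(2)))^(1/3)/12 - sqrt(2)/((-3^(1/3) + 3^(5/6)*I)*(-9*k + sqrt(3)*sqrt(27*k^2 - 2*sqrt(2)))^(1/3)))) + C2*exp(a*(3^(1/3)*(-9*k + sqrt(3)*sqrt(27*k^2 - 2*sqrt(2)))^(1/3)/12 + 3^(5/6)*I*(-9*k + sqrt(3)*sqrt(27*k^2 - 2*sqrt(2)))^(1/3)/12 + sqrt(2)/((3^(1/3) + 3^(5/6)*I)*(-9*k + sqrt(3)*sqrt(27*k^2 - 2*sqrt(2)))^(1/3)))) + C3*exp(-3^(1/3)*a*((-9*k + sqrt(3)*sqrt(27*k^2 - 2*sqrt(2)))^(1/3) + sqrt(2)*3^(1/3)/(-9*k + sqrt(3)*sqrt(27*k^2 - 2*sqrt(2)))^(1/3))/6) + 2*a^2/k - 4*sqrt(2)*a/k^2 + 8/k^3


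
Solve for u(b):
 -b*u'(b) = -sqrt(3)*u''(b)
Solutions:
 u(b) = C1 + C2*erfi(sqrt(2)*3^(3/4)*b/6)


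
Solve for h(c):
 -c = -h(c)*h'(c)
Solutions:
 h(c) = -sqrt(C1 + c^2)
 h(c) = sqrt(C1 + c^2)


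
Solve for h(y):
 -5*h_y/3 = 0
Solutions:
 h(y) = C1


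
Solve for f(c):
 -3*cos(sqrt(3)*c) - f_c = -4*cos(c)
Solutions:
 f(c) = C1 + 4*sin(c) - sqrt(3)*sin(sqrt(3)*c)


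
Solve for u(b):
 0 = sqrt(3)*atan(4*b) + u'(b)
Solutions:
 u(b) = C1 - sqrt(3)*(b*atan(4*b) - log(16*b^2 + 1)/8)


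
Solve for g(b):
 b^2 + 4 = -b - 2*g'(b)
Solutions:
 g(b) = C1 - b^3/6 - b^2/4 - 2*b


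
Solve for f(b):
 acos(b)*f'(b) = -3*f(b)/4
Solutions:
 f(b) = C1*exp(-3*Integral(1/acos(b), b)/4)


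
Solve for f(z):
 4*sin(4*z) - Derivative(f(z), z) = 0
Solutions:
 f(z) = C1 - cos(4*z)


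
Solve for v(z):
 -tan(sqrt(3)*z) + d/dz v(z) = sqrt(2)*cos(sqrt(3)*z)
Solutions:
 v(z) = C1 - sqrt(3)*log(cos(sqrt(3)*z))/3 + sqrt(6)*sin(sqrt(3)*z)/3


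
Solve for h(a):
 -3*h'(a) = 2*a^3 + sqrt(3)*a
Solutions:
 h(a) = C1 - a^4/6 - sqrt(3)*a^2/6


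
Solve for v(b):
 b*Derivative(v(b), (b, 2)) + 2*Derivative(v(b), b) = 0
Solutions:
 v(b) = C1 + C2/b


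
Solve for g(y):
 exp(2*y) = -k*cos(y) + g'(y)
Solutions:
 g(y) = C1 + k*sin(y) + exp(2*y)/2


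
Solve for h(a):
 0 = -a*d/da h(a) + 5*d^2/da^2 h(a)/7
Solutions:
 h(a) = C1 + C2*erfi(sqrt(70)*a/10)


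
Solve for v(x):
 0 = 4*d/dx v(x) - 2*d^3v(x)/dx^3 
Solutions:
 v(x) = C1 + C2*exp(-sqrt(2)*x) + C3*exp(sqrt(2)*x)


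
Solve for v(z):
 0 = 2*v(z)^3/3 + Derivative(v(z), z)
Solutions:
 v(z) = -sqrt(6)*sqrt(-1/(C1 - 2*z))/2
 v(z) = sqrt(6)*sqrt(-1/(C1 - 2*z))/2


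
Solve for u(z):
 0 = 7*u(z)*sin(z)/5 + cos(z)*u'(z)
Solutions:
 u(z) = C1*cos(z)^(7/5)


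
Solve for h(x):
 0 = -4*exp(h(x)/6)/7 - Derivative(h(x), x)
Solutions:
 h(x) = 6*log(1/(C1 + 4*x)) + 6*log(42)


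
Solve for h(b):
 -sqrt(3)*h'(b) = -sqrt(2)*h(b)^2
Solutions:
 h(b) = -3/(C1 + sqrt(6)*b)


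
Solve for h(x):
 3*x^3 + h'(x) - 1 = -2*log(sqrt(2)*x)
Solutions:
 h(x) = C1 - 3*x^4/4 - 2*x*log(x) - x*log(2) + 3*x


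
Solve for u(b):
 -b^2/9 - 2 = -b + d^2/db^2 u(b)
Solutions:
 u(b) = C1 + C2*b - b^4/108 + b^3/6 - b^2


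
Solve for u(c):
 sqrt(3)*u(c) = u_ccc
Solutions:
 u(c) = C3*exp(3^(1/6)*c) + (C1*sin(3^(2/3)*c/2) + C2*cos(3^(2/3)*c/2))*exp(-3^(1/6)*c/2)


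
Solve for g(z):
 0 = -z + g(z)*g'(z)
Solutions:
 g(z) = -sqrt(C1 + z^2)
 g(z) = sqrt(C1 + z^2)


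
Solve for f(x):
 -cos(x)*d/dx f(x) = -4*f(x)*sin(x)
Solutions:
 f(x) = C1/cos(x)^4


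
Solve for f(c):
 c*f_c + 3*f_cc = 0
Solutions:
 f(c) = C1 + C2*erf(sqrt(6)*c/6)


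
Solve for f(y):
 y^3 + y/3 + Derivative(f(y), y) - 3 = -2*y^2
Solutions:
 f(y) = C1 - y^4/4 - 2*y^3/3 - y^2/6 + 3*y


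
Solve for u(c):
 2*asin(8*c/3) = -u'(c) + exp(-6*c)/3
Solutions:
 u(c) = C1 - 2*c*asin(8*c/3) - sqrt(9 - 64*c^2)/4 - exp(-6*c)/18


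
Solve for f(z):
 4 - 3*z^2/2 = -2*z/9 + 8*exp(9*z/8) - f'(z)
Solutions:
 f(z) = C1 + z^3/2 - z^2/9 - 4*z + 64*exp(9*z/8)/9


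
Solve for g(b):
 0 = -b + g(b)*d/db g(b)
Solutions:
 g(b) = -sqrt(C1 + b^2)
 g(b) = sqrt(C1 + b^2)


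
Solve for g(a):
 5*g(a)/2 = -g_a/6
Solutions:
 g(a) = C1*exp(-15*a)


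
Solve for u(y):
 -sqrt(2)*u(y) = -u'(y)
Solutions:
 u(y) = C1*exp(sqrt(2)*y)


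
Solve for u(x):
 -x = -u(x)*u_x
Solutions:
 u(x) = -sqrt(C1 + x^2)
 u(x) = sqrt(C1 + x^2)


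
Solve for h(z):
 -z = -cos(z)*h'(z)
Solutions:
 h(z) = C1 + Integral(z/cos(z), z)


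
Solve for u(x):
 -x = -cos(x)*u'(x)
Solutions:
 u(x) = C1 + Integral(x/cos(x), x)


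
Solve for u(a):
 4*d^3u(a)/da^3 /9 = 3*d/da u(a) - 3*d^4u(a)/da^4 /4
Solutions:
 u(a) = C1 + C2*exp(-a*(128*2^(2/3)/(729*sqrt(527345) + 529393)^(1/3) + 32 + 2^(1/3)*(729*sqrt(527345) + 529393)^(1/3))/162)*sin(2^(1/3)*sqrt(3)*a*(-(729*sqrt(527345) + 529393)^(1/3) + 128*2^(1/3)/(729*sqrt(527345) + 529393)^(1/3))/162) + C3*exp(-a*(128*2^(2/3)/(729*sqrt(527345) + 529393)^(1/3) + 32 + 2^(1/3)*(729*sqrt(527345) + 529393)^(1/3))/162)*cos(2^(1/3)*sqrt(3)*a*(-(729*sqrt(527345) + 529393)^(1/3) + 128*2^(1/3)/(729*sqrt(527345) + 529393)^(1/3))/162) + C4*exp(a*(-16 + 128*2^(2/3)/(729*sqrt(527345) + 529393)^(1/3) + 2^(1/3)*(729*sqrt(527345) + 529393)^(1/3))/81)


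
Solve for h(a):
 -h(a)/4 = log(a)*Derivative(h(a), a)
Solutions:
 h(a) = C1*exp(-li(a)/4)


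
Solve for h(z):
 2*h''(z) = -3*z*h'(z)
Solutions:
 h(z) = C1 + C2*erf(sqrt(3)*z/2)


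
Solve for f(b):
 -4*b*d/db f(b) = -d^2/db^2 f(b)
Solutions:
 f(b) = C1 + C2*erfi(sqrt(2)*b)


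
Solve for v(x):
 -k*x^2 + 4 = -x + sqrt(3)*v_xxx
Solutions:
 v(x) = C1 + C2*x + C3*x^2 - sqrt(3)*k*x^5/180 + sqrt(3)*x^4/72 + 2*sqrt(3)*x^3/9


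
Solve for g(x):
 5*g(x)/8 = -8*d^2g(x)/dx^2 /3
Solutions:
 g(x) = C1*sin(sqrt(15)*x/8) + C2*cos(sqrt(15)*x/8)


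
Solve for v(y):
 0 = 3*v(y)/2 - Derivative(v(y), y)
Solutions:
 v(y) = C1*exp(3*y/2)


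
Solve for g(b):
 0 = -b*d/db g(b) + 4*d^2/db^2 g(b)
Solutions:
 g(b) = C1 + C2*erfi(sqrt(2)*b/4)


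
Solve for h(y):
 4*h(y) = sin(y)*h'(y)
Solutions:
 h(y) = C1*(cos(y)^2 - 2*cos(y) + 1)/(cos(y)^2 + 2*cos(y) + 1)
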